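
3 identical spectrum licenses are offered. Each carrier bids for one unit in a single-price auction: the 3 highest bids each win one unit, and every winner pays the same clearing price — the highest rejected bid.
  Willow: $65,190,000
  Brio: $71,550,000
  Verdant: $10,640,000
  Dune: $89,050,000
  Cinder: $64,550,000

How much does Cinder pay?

Cinder pays $0

Ordering the bids: 89,050,000 (Dune), 71,550,000 (Brio), 65,190,000 (Willow), 64,550,000 (Cinder), 10,640,000 (Verdant)
Winners (3 units): Dune, Brio, Willow.
Clearing price = highest rejected bid = $64,550,000.
Cinder does not win → pays $0.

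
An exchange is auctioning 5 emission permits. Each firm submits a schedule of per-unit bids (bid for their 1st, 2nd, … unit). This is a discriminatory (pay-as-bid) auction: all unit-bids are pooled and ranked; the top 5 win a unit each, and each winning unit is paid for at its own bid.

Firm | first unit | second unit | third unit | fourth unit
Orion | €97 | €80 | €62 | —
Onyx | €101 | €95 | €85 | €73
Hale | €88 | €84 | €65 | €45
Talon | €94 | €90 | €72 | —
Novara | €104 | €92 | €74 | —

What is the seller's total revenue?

Merging the schedules and taking the best 5: 104 (Novara-1), 101 (Onyx-1), 97 (Orion-1), 95 (Onyx-2), 94 (Talon-1)
Next rejected bid: €92 (not a price — pay-as-bid).
Each winning unit pays its own bid.
Revenue = 104 + 101 + 97 + 95 + 94 = €491.

Total revenue: €491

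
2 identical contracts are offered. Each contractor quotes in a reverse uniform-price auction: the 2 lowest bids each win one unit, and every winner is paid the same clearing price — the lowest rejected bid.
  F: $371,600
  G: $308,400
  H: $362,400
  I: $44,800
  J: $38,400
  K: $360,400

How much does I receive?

Sorting: 38,400 (J), 44,800 (I), 308,400 (G), 360,400 (K), …
Lowest 2: J, I.
Lowest unsuccessful bid: $308,400 → clearing price.
I wins → is paid $308,400.

I is paid $308,400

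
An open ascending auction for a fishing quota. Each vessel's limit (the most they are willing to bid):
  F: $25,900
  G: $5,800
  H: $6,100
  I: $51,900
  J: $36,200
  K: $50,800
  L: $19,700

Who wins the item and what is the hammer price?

Open ascending-bid auction: the price rises until one bidder remains; the winner pays the price at which the last rival dropped out.
Sorting limits: 51,900 (I) > 50,800 (K) > 36,200 (J) > 25,900 (F) > 19,700 (L) > 6,100 (H) > …
Bidding ends when K exits at $50,800; I takes it.

I wins at $50,800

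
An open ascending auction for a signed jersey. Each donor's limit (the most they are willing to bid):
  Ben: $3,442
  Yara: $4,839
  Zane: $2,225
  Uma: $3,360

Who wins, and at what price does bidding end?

Yara wins at $3,442

Limits in order: 4,839 (Yara) > 3,442 (Ben) > 3,360 (Uma) > 2,225 (Zane)
Ben is the last rival to drop out, at $3,442; Yara remains and wins at that price.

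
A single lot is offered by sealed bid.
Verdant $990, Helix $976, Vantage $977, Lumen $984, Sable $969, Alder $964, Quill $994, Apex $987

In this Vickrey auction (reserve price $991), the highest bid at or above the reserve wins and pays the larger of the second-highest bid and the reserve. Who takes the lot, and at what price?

Sorting bids: 994 (Quill) > 990 (Verdant) > 987 (Apex) > 984 (Lumen) > 977 (Vantage) > 976 (Helix) > …
Highest eligible bid: Quill at $994.
Second-highest bid $990 is below the reserve $991, so the reserve binds → payment $991.

Quill pays $991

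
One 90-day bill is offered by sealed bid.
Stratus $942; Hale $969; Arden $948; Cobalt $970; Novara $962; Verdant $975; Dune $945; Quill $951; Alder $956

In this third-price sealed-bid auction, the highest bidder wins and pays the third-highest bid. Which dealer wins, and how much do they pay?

Rule: the highest bidder wins and pays the third-highest bid.
Bids ranked: 975 (Verdant) > 970 (Cobalt) > 969 (Hale) > 962 (Novara) > 956 (Alder) > 951 (Quill) > …
Verdant wins; payment is bid #3 in the ranking = $969.

Verdant pays $969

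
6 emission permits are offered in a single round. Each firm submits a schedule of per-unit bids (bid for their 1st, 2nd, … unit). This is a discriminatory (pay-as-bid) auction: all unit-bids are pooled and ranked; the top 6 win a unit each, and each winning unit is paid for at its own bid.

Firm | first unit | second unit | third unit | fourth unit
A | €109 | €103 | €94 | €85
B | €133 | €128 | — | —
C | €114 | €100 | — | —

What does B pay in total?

Merging the schedules and taking the best 6: 133 (B-1), 128 (B-2), 114 (C-1), 109 (A-1), 103 (A-2), 100 (C-2)
Next rejected bid: €94 (not a price — pay-as-bid).
B's winning unit-bids: 133 + 128 = €261.

B pays €261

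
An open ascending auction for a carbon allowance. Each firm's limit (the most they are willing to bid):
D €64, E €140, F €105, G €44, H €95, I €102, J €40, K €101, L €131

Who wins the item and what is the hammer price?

E wins at €131

Rule: the price rises until one bidder remains; the winner pays the price at which the last rival dropped out.
Limits ranked: 140 (E) > 131 (L) > 105 (F) > 102 (I) > 101 (K) > 95 (H) > …
Bidding ends when L exits at €131; E takes it.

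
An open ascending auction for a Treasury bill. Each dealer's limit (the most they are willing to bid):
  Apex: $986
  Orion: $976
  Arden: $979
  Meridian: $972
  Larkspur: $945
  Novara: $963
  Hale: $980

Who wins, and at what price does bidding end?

Apex wins at $980

Limits ranked: 986 (Apex) > 980 (Hale) > 979 (Arden) > 976 (Orion) > 972 (Meridian) > 963 (Novara) > …
Hale is the last rival to drop out, at $980; Apex remains and wins at that price.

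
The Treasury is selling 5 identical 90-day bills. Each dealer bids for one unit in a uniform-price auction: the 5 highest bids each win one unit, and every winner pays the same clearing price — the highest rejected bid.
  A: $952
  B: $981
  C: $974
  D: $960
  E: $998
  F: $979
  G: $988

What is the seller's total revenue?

Total revenue: $4,800

Bids ranked high→low: 998 (E), 988 (G), 981 (B), 979 (F), 974 (C), 960 (D), 952 (A)
The 5 highest are E, G, B, F, C.
Highest unsuccessful bid: $960 → clearing price.
Total revenue = 5 × $960 = $4,800.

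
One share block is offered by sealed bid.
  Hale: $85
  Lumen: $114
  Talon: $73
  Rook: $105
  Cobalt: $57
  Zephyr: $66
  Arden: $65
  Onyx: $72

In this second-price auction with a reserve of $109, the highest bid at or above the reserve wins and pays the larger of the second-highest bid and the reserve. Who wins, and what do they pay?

Bids in order: 114 (Lumen) > 105 (Rook) > 85 (Hale) > 73 (Talon) > 72 (Onyx) > 66 (Zephyr) > …
Lumen has the top bid at or above the reserve ($114).
Second-highest bid $105 is below the reserve $109, so the reserve binds → payment $109.

Lumen pays $109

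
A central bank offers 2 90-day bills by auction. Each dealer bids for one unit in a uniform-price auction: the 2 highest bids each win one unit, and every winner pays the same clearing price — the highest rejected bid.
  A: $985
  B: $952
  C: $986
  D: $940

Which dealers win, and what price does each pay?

C, A; each pays $952

Ordering the bids: 986 (C), 985 (A), 952 (B), 940 (D)
Top 2: C, A.
Clearing price = highest rejected bid = $952.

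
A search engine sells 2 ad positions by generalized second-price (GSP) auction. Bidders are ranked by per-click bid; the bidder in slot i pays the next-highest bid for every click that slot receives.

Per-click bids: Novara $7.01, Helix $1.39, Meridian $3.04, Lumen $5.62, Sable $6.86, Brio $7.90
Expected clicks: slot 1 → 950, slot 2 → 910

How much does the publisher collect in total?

Total revenue: $12902.10

Per-click bids in order: $7.90 (Brio) > $7.01 (Novara) > $6.86 (Sable) > …
Slot 1: Brio pays $7.01 × 950 = $6659.50
Slot 2: Novara pays $6.86 × 910 = $6242.60
Total = $12902.10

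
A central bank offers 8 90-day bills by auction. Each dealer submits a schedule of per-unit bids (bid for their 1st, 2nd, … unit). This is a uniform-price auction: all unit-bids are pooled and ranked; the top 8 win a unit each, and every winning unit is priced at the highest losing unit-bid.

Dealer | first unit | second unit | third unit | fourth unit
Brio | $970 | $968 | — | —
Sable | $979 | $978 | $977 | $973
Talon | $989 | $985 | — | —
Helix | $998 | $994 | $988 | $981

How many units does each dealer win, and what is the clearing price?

Helix 4, Sable 2, Talon 2; clearing price $977

Pooled unit-bids ranked (top 8): 998 (Helix-1), 994 (Helix-2), 989 (Talon-1), 988 (Helix-3), 985 (Talon-2), 981 (Helix-4), 979 (Sable-1), 978 (Sable-2)
Highest rejected unit-bid = $977.
Allocation: Helix 4, Sable 2, Talon 2.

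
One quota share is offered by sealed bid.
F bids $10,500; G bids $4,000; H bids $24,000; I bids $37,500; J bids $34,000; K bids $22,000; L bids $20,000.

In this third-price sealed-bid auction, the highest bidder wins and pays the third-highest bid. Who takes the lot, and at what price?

I pays $24,000

Sorting bids: 37,500 (I) > 34,000 (J) > 24,000 (H) > 22,000 (K) > 20,000 (L) > 10,500 (F) > …
I is highest; pays the third-highest bid, $24,000.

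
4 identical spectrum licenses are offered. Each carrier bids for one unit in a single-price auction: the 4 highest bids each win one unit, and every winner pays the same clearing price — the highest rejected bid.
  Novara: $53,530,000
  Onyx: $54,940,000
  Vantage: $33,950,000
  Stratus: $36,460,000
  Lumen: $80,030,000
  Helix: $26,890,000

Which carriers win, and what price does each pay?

Lumen, Onyx, Novara, Stratus; each pays $33,950,000

Sorting: 80,030,000 (Lumen), 54,940,000 (Onyx), 53,530,000 (Novara), 36,460,000 (Stratus), 33,950,000 (Vantage), 26,890,000 (Helix)
Top 4: Lumen, Onyx, Novara, Stratus.
First losing bid is Vantage's $33,950,000, which sets the uniform price.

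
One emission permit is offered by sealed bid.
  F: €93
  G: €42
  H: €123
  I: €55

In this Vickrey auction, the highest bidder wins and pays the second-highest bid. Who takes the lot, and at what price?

Rule: the highest bidder wins and pays the second-highest bid.
Bids in order: 123 (H) > 93 (F) > 55 (I) > 42 (G)
Second-price: H pays F's bid of €93.

H pays €93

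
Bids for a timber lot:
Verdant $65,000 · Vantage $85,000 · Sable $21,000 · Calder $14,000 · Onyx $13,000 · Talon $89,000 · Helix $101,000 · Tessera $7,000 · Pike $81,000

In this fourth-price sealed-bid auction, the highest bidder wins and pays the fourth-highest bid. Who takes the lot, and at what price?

Helix pays $81,000

Bids ranked: 101,000 (Helix) > 89,000 (Talon) > 85,000 (Vantage) > 81,000 (Pike) > 65,000 (Verdant) > 21,000 (Sable) > …
Helix is highest; pays the fourth-highest bid, $81,000.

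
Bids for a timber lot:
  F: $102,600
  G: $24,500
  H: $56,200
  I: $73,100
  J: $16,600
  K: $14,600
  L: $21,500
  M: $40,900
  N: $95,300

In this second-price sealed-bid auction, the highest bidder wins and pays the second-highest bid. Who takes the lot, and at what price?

F pays $95,300

Second-price sealed-bid auction: the highest bidder wins and pays the second-highest bid.
Sorting bids: 102,600 (F) > 95,300 (N) > 73,100 (I) > 56,200 (H) > 40,900 (M) > 24,500 (G) > …
F wins with the highest bid; price is set by the runner-up at $95,300.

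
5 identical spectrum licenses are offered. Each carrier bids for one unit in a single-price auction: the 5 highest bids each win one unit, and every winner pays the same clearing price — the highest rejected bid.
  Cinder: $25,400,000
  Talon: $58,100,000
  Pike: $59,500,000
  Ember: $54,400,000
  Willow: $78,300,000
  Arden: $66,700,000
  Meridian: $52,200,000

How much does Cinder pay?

Cinder pays $0

Sorting: 78,300,000 (Willow), 66,700,000 (Arden), 59,500,000 (Pike), 58,100,000 (Talon), 54,400,000 (Ember), 52,200,000 (Meridian), 25,400,000 (Cinder)
Winners (5 units): Willow, Arden, Pike, Talon, Ember.
Highest unsuccessful bid: $52,200,000 → clearing price.
Cinder does not win → pays $0.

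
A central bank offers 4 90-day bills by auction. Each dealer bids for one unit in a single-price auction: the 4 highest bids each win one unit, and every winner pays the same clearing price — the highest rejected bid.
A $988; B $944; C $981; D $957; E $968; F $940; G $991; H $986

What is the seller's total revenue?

Sorting: 991 (G), 988 (A), 986 (H), 981 (C), 968 (E), 957 (D), …
Winners (4 units): G, A, H, C.
Clearing price = highest rejected bid = $968.
Total revenue = 4 × $968 = $3,872.

Total revenue: $3,872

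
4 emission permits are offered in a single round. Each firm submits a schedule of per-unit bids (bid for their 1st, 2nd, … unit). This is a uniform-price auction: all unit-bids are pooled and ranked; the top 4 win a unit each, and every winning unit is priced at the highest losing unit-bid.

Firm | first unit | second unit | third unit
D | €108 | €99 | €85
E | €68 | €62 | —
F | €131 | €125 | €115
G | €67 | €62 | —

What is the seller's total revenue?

Total revenue: €396

Merging the schedules and taking the best 4: 131 (F-1), 125 (F-2), 115 (F-3), 108 (D-1)
First bid not allocated: €99.
Allocation: D 1, F 3. Every unit priced at €99.
Revenue = 4 × 99 = €396.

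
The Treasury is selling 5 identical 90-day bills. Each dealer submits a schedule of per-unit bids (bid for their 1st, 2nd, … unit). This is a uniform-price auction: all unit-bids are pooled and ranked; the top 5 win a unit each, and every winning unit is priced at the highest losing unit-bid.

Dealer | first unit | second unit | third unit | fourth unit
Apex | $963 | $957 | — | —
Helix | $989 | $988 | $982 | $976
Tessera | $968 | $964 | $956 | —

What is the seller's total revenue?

All unit-bids, highest first — top 5: 989 (Helix-1), 988 (Helix-2), 982 (Helix-3), 976 (Helix-4), 968 (Tessera-1)
First bid not allocated: $964.
Allocation: Helix 4, Tessera 1. Every unit priced at $964.
Revenue = 5 × 964 = $4,820.

Total revenue: $4,820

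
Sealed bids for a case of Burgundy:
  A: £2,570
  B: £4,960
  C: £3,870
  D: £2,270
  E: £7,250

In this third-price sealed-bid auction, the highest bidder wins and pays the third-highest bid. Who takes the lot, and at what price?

Sorting bids: 7,250 (E) > 4,960 (B) > 3,870 (C) > 2,570 (A) > 2,270 (D)
E is highest; pays the third-highest bid, £3,870.

E pays £3,870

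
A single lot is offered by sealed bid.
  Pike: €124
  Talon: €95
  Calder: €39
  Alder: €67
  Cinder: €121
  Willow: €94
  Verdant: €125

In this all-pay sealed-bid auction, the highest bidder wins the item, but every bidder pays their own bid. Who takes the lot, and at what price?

Rule: the highest bidder wins the item, but every bidder pays their own bid.
Bids in order: 125 (Verdant) > 124 (Pike) > 121 (Cinder) > 95 (Talon) > 94 (Willow) > 67 (Alder) > …
Verdant wins with the top bid; all bids are sunk regardless.

Verdant pays €125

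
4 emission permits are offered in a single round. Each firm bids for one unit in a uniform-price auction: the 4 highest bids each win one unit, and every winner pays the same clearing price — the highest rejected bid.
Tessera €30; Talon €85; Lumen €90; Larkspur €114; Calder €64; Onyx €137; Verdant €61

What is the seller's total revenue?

Bids ranked high→low: 137 (Onyx), 114 (Larkspur), 90 (Lumen), 85 (Talon), 64 (Calder), 61 (Verdant), …
Top 4: Onyx, Larkspur, Lumen, Talon.
First losing bid is Calder's €64, which sets the uniform price.
Total revenue = 4 × €64 = €256.

Total revenue: €256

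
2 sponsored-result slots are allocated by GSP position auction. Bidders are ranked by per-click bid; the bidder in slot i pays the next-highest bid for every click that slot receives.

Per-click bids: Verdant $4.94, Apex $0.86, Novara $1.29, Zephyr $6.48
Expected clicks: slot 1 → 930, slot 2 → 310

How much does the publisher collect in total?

Total revenue: $4994.10

Sorting advertisers: $6.48 (Zephyr) > $4.94 (Verdant) > $1.29 (Novara) > …
Slot 1: Zephyr pays $4.94 × 930 = $4594.20
Slot 2: Verdant pays $1.29 × 310 = $399.90
Total = $4994.10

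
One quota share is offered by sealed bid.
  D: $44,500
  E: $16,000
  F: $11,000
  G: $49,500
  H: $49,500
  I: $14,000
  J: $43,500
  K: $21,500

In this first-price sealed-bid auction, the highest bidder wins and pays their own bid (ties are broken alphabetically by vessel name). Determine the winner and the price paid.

G pays $49,500

Sorting bids: 49,500 (G) > 49,500 (H) > 44,500 (D) > 43,500 (J) > 21,500 (K) > 16,000 (E) > …
Tie at $49,500 → G wins by tie-break.
G is highest → pays own bid, $49,500.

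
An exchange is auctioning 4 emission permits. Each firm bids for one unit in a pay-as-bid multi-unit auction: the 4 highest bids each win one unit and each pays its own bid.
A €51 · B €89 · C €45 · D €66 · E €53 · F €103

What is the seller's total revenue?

Ordering the bids: 103 (F), 89 (B), 66 (D), 53 (E), 51 (A), 45 (C)
The 4 highest are F, B, D, E.
Total revenue = 103 + 89 + 66 + 53 = €311.

Total revenue: €311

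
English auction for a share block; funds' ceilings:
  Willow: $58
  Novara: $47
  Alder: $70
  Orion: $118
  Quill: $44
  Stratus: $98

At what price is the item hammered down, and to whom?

Sorting limits: 118 (Orion) > 98 (Stratus) > 70 (Alder) > 58 (Willow) > 47 (Novara) > 44 (Quill)
Stratus is the last rival to drop out, at $98; Orion remains and wins at that price.

Orion wins at $98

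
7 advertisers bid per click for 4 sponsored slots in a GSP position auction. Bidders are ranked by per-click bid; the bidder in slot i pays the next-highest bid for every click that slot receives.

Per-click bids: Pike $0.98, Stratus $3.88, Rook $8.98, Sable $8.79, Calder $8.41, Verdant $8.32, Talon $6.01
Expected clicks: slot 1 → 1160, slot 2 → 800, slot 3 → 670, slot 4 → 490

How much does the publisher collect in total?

Total revenue: $25443.70

Per-click bids in order: $8.98 (Rook) > $8.79 (Sable) > $8.41 (Calder) > $8.32 (Verdant) > $6.01 (Talon) > …
Slot 1: Rook pays $8.79 × 1160 = $10196.40
Slot 2: Sable pays $8.41 × 800 = $6728.00
Slot 3: Calder pays $8.32 × 670 = $5574.40
Slot 4: Verdant pays $6.01 × 490 = $2944.90
Total = $25443.70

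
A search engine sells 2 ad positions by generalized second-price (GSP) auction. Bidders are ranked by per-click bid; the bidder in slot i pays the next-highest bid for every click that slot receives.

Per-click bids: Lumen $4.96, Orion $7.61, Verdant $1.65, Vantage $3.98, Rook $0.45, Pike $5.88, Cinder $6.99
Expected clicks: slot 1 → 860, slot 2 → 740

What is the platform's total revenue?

Ranked by bid: $7.61 (Orion) > $6.99 (Cinder) > $5.88 (Pike) > …
Slot 1: Orion pays $6.99 × 860 = $6011.40
Slot 2: Cinder pays $5.88 × 740 = $4351.20
Total = $10362.60

Total revenue: $10362.60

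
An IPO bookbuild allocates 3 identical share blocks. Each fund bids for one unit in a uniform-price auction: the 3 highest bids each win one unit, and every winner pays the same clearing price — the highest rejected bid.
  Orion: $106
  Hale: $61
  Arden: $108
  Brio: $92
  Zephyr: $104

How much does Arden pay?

Ordering the bids: 108 (Arden), 106 (Orion), 104 (Zephyr), 92 (Brio), 61 (Hale)
Winners (3 units): Arden, Orion, Zephyr.
First losing bid is Brio's $92, which sets the uniform price.
Arden wins → pays $92.

Arden pays $92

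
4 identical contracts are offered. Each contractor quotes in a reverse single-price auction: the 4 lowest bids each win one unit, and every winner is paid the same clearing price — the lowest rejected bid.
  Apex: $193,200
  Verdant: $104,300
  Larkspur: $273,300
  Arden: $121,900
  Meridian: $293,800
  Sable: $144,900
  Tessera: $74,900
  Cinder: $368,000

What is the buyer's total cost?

Sorting: 74,900 (Tessera), 104,300 (Verdant), 121,900 (Arden), 144,900 (Sable), 193,200 (Apex), 273,300 (Larkspur), …
Winners (4 units): Tessera, Verdant, Arden, Sable.
Clearing price = lowest rejected bid = $193,200.
Total cost = 4 × $193,200 = $772,800.

Total cost: $772,800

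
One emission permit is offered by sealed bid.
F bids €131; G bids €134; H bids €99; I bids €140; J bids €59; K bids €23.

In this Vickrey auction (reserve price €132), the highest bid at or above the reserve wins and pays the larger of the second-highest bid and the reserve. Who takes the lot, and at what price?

Bids ranked: 140 (I) > 134 (G) > 131 (F) > 99 (H) > 59 (J) > 23 (K)
Highest eligible bid: I at €140.
max(second-highest €134, reserve €132) = €134; the reserve does not bind.

I pays €134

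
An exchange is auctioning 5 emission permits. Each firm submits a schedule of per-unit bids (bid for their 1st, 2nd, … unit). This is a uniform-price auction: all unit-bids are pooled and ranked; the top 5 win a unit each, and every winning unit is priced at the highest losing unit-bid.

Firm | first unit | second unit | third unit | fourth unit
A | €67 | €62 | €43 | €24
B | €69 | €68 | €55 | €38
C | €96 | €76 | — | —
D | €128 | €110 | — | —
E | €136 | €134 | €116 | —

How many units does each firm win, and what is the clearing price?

D 2, E 3; clearing price €96

Merging the schedules and taking the best 5: 136 (E-1), 134 (E-2), 128 (D-1), 116 (E-3), 110 (D-2)
The (k+1)-th unit-bid is €96.
Allocation: D 2, E 3.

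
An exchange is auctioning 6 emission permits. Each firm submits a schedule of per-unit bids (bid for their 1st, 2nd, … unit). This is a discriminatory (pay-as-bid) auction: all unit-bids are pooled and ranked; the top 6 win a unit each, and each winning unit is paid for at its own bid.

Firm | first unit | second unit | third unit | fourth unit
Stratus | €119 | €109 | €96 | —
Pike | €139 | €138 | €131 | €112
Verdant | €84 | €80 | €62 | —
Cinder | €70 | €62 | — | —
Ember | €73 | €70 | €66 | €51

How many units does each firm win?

All unit-bids, highest first — top 6: 139 (Pike-1), 138 (Pike-2), 131 (Pike-3), 119 (Stratus-1), 112 (Pike-4), 109 (Stratus-2)
Next rejected bid: €96 (not a price — pay-as-bid).
Allocation: Pike 4, Stratus 2.

Pike 4, Stratus 2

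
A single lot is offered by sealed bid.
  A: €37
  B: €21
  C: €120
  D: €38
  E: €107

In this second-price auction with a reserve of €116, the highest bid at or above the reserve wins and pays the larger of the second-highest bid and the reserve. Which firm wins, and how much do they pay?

Sorting bids: 120 (C) > 107 (E) > 38 (D) > 37 (A) > 21 (B)
C has the top bid at or above the reserve (€120).
max(second-highest €107, reserve €116) = €116.

C pays €116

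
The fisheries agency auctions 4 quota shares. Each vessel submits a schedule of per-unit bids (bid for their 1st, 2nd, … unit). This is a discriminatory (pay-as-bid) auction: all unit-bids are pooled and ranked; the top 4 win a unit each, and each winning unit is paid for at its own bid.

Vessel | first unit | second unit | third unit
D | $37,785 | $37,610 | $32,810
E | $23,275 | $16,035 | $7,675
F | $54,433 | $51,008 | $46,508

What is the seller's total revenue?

Total revenue: $189,734

Merging the schedules and taking the best 4: 54,433 (F-1), 51,008 (F-2), 46,508 (F-3), 37,785 (D-1)
Next rejected bid: $37,610 (not a price — pay-as-bid).
Each winning unit pays its own bid.
Revenue = 54,433 + 51,008 + 46,508 + 37,785 = $189,734.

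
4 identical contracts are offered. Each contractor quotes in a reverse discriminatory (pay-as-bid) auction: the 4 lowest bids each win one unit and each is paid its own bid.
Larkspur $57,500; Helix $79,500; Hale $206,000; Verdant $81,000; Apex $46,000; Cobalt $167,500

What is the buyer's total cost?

Bids ranked low→high: 46,000 (Apex), 57,500 (Larkspur), 79,500 (Helix), 81,000 (Verdant), 167,500 (Cobalt), 206,000 (Hale)
The 4 lowest are Apex, Larkspur, Helix, Verdant.
Total cost = 46,000 + 57,500 + 79,500 + 81,000 = $264,000.

Total cost: $264,000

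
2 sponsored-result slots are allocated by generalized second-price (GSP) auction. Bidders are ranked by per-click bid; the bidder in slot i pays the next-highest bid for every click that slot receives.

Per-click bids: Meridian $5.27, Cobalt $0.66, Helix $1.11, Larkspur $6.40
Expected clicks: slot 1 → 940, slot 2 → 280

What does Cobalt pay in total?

Per-click bids in order: $6.40 (Larkspur) > $5.27 (Meridian) > $1.11 (Helix) > …
Cobalt ranks below slot 2 → no slot, pays nothing.

Cobalt pays $0.00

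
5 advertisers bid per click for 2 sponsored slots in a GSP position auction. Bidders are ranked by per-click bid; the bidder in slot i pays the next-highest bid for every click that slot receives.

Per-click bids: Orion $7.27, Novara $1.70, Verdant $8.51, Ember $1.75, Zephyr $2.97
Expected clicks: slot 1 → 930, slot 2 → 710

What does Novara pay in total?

Novara pays $0.00

Per-click bids in order: $8.51 (Verdant) > $7.27 (Orion) > $2.97 (Zephyr) > …
Novara ranks below slot 2 → no slot, pays nothing.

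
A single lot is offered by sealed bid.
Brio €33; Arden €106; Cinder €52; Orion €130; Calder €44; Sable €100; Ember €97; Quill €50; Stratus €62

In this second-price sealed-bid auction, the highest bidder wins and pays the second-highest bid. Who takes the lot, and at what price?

Orion pays €106

Bids in order: 130 (Orion) > 106 (Arden) > 100 (Sable) > 97 (Ember) > 62 (Stratus) > 52 (Cinder) > …
Orion is highest; pays the second-highest bid, €106.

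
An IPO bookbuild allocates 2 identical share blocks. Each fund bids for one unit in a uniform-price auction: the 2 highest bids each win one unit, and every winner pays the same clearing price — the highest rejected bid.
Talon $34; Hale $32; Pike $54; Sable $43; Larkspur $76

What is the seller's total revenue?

Total revenue: $86

Sorting: 76 (Larkspur), 54 (Pike), 43 (Sable), 34 (Talon), …
The 2 highest are Larkspur, Pike.
Clearing price = highest rejected bid = $43.
Total revenue = 2 × $43 = $86.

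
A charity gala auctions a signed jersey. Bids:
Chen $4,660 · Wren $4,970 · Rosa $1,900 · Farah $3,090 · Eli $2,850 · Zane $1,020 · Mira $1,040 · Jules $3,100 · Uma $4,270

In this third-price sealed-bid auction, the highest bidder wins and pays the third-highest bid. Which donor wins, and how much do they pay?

Wren pays $4,270

Bids ranked: 4,970 (Wren) > 4,660 (Chen) > 4,270 (Uma) > 3,100 (Jules) > 3,090 (Farah) > 2,850 (Eli) > …
Wren is highest; pays the third-highest bid, $4,270.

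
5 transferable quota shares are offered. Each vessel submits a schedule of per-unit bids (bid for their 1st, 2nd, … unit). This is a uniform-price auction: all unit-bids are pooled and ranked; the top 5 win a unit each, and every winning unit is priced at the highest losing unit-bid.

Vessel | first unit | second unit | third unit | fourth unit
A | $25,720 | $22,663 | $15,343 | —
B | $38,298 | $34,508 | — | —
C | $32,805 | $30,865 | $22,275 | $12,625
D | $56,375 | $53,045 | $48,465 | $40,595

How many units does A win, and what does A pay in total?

A: 0 units, pays $0

Pooled unit-bids ranked (top 5): 56,375 (D-1), 53,045 (D-2), 48,465 (D-3), 40,595 (D-4), 38,298 (B-1)
Highest rejected unit-bid = $34,508.
A wins 0 unit(s) at $34,508 each.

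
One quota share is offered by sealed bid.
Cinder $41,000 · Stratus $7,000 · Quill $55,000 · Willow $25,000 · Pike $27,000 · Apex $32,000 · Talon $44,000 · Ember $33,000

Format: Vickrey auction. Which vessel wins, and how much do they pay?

Quill pays $44,000

Vickrey auction: the highest bidder wins and pays the second-highest bid.
Bids ranked: 55,000 (Quill) > 44,000 (Talon) > 41,000 (Cinder) > 33,000 (Ember) > 32,000 (Apex) > 27,000 (Pike) > …
Quill is highest; pays the second-highest bid, $44,000.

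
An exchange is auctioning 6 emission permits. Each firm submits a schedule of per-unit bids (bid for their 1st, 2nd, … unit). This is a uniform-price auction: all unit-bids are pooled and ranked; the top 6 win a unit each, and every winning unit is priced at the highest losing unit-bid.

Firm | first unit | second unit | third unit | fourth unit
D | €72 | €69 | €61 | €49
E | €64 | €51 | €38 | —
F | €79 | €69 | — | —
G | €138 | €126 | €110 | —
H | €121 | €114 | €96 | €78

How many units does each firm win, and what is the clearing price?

Merging the schedules and taking the best 6: 138 (G-1), 126 (G-2), 121 (H-1), 114 (H-2), 110 (G-3), 96 (H-3)
The (k+1)-th unit-bid is €79.
Allocation: G 3, H 3.

G 3, H 3; clearing price €79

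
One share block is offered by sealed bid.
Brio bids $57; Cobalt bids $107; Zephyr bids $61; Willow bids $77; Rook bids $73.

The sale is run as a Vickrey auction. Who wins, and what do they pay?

Sorting bids: 107 (Cobalt) > 77 (Willow) > 73 (Rook) > 61 (Zephyr) > 57 (Brio)
Second-price: Cobalt pays Willow's bid of $77.

Cobalt pays $77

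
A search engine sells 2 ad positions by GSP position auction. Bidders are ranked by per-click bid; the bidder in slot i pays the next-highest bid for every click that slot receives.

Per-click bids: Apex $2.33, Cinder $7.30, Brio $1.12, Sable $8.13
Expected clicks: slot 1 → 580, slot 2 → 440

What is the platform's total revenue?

Total revenue: $5259.20

Per-click bids in order: $8.13 (Sable) > $7.30 (Cinder) > $2.33 (Apex) > …
Slot 1: Sable pays $7.30 × 580 = $4234.00
Slot 2: Cinder pays $2.33 × 440 = $1025.20
Total = $5259.20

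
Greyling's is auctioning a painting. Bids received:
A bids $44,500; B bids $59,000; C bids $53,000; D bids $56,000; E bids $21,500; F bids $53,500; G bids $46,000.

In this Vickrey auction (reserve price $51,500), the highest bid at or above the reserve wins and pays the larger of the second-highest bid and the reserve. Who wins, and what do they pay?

B pays $56,000

Sorting bids: 59,000 (B) > 56,000 (D) > 53,500 (F) > 53,000 (C) > 46,000 (G) > 44,500 (A) > …
Highest eligible bid: B at $59,000.
max(second-highest $56,000, reserve $51,500) = $56,000; the reserve does not bind.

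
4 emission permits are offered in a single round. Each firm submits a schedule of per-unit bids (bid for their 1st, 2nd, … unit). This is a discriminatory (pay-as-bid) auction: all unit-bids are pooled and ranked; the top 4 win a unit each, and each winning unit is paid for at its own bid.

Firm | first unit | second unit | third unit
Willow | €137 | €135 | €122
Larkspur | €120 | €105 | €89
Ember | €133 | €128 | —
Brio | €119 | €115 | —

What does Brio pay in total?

Brio pays €0

All unit-bids, highest first — top 4: 137 (Willow-1), 135 (Willow-2), 133 (Ember-1), 128 (Ember-2)
Next rejected bid: €122 (not a price — pay-as-bid).
Brio wins no units.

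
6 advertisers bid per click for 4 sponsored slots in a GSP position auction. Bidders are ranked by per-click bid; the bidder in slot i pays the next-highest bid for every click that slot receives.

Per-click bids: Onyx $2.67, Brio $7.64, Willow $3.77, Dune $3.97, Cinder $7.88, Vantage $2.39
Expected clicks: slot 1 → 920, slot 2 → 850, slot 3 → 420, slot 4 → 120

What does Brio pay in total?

Brio pays $3374.50

Per-click bids in order: $7.88 (Cinder) > $7.64 (Brio) > $3.97 (Dune) > $3.77 (Willow) > $2.67 (Onyx) > …
Brio holds slot 2 → pays next bid $3.97 × 850 clicks = $3374.50.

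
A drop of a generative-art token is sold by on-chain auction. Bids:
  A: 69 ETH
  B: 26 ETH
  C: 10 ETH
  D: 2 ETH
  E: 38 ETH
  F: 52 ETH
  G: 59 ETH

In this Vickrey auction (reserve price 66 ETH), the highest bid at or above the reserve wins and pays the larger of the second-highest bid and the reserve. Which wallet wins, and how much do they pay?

Rule: the highest bid at or above the reserve wins and pays the larger of the second-highest bid and the reserve.
Bids in order: 69 (A) > 59 (G) > 52 (F) > 38 (E) > 26 (B) > 10 (C) > …
Highest eligible bid: A at 69 ETH.
Second-highest bid 59 ETH is below the reserve 66 ETH, so the reserve binds → payment 66 ETH.

A pays 66 ETH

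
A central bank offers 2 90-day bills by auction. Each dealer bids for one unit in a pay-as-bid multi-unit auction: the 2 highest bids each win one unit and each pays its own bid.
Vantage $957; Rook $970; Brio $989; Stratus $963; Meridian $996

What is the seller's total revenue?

Total revenue: $1,985

Bids ranked high→low: 996 (Meridian), 989 (Brio), 970 (Rook), 963 (Stratus), …
Top 2: Meridian, Brio.
Total revenue = 996 + 989 = $1,985.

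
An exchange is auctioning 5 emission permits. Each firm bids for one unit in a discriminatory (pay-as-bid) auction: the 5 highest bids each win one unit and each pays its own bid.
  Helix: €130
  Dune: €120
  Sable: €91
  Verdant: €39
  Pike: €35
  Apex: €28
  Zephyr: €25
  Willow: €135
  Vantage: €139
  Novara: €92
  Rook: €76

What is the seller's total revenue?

Ordering the bids: 139 (Vantage), 135 (Willow), 130 (Helix), 120 (Dune), 92 (Novara), 91 (Sable), 76 (Rook), …
Top 5: Vantage, Willow, Helix, Dune, Novara.
Total revenue = 139 + 135 + 130 + 120 + 92 = €616.

Total revenue: €616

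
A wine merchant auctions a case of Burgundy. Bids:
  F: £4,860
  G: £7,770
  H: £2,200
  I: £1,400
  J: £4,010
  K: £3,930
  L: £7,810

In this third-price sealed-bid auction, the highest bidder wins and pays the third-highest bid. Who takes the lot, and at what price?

Bids ranked: 7,810 (L) > 7,770 (G) > 4,860 (F) > 4,010 (J) > 3,930 (K) > 2,200 (H) > …
L wins; payment is bid #3 in the ranking = £4,860.

L pays £4,860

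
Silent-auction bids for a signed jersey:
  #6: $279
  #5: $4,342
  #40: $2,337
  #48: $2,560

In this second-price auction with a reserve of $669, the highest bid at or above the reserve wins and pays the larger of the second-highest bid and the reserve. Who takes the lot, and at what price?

#5 pays $2,560

Sorting bids: 4,342 (#5) > 2,560 (#48) > 2,337 (#40) > 279 (#6)
Highest eligible bid: #5 at $4,342.
Second-highest bid $2,560 exceeds the reserve $669 → payment $2,560.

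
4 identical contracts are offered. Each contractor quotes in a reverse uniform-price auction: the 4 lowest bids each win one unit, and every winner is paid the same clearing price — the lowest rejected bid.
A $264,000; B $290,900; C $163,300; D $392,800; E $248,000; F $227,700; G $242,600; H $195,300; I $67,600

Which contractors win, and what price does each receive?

I, C, H, F; each is paid $242,600

Bids ranked low→high: 67,600 (I), 163,300 (C), 195,300 (H), 227,700 (F), 242,600 (G), 248,000 (E), …
Winners (4 units): I, C, H, F.
Lowest unsuccessful bid: $242,600 → clearing price.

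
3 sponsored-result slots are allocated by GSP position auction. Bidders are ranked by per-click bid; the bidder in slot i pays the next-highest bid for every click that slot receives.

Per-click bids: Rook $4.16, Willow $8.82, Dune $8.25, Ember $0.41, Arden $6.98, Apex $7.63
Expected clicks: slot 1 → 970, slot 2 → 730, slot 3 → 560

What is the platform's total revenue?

Sorting advertisers: $8.82 (Willow) > $8.25 (Dune) > $7.63 (Apex) > $6.98 (Arden) > …
Slot 1: Willow pays $8.25 × 970 = $8002.50
Slot 2: Dune pays $7.63 × 730 = $5569.90
Slot 3: Apex pays $6.98 × 560 = $3908.80
Total = $17481.20

Total revenue: $17481.20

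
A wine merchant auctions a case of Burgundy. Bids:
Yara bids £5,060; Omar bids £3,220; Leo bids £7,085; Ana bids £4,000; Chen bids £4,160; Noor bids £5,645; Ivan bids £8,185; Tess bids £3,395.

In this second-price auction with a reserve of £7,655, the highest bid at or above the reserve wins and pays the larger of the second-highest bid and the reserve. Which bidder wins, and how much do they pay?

Bids ranked: 8,185 (Ivan) > 7,085 (Leo) > 5,645 (Noor) > 5,060 (Yara) > 4,160 (Chen) > 4,000 (Ana) > …
Highest eligible bid: Ivan at £8,185.
Second-highest bid £7,085 is below the reserve £7,655, so the reserve binds → payment £7,655.

Ivan pays £7,655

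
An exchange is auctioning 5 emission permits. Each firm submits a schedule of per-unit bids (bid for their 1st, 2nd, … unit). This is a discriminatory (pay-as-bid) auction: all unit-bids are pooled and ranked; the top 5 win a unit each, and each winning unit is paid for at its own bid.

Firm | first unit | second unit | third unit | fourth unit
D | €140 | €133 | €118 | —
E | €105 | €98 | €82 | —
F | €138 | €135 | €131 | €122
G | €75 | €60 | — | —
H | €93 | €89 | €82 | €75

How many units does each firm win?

All unit-bids, highest first — top 5: 140 (D-1), 138 (F-1), 135 (F-2), 133 (D-2), 131 (F-3)
Next rejected bid: €122 (not a price — pay-as-bid).
Allocation: D 2, F 3.

D 2, F 3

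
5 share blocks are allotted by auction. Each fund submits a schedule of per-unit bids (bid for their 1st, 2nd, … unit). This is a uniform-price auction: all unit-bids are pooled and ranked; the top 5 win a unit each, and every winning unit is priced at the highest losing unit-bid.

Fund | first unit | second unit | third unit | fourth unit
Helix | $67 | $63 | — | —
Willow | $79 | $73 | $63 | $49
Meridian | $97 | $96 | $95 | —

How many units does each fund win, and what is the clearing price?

Pooled unit-bids ranked (top 5): 97 (Meridian-1), 96 (Meridian-2), 95 (Meridian-3), 79 (Willow-1), 73 (Willow-2)
The (k+1)-th unit-bid is $67.
Allocation: Meridian 3, Willow 2.

Meridian 3, Willow 2; clearing price $67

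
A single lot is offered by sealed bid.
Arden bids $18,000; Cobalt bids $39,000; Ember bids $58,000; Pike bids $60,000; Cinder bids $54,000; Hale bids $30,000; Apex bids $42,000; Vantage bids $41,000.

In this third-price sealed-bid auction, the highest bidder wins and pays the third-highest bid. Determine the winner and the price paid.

Rule: the highest bidder wins and pays the third-highest bid.
Bids ranked: 60,000 (Pike) > 58,000 (Ember) > 54,000 (Cinder) > 42,000 (Apex) > 41,000 (Vantage) > 39,000 (Cobalt) > …
Pike is highest; pays the third-highest bid, $54,000.

Pike pays $54,000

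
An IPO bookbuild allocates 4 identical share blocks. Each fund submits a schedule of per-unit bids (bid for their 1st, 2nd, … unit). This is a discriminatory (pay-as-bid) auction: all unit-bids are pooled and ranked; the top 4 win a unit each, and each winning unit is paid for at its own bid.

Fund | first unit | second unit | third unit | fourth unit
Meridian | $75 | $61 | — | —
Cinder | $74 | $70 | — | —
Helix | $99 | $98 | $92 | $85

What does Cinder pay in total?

Cinder pays $0

All unit-bids, highest first — top 4: 99 (Helix-1), 98 (Helix-2), 92 (Helix-3), 85 (Helix-4)
Next rejected bid: $75 (not a price — pay-as-bid).
Cinder wins no units.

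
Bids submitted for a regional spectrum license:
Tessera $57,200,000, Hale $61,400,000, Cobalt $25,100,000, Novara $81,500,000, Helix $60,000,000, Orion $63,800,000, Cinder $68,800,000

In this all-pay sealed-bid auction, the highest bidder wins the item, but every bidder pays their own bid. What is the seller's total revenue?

Sorting bids: 81,500,000 (Novara) > 68,800,000 (Cinder) > 63,800,000 (Orion) > 61,400,000 (Hale) > 60,000,000 (Helix) > 57,200,000 (Tessera) > …
Novara wins with the top bid; all bids are sunk regardless.
Every bidder forfeits their bid regardless of winning.
Revenue = 57,200,000 + 61,400,000 + 25,100,000 + 81,500,000 + 60,000,000 + 63,800,000 + 68,800,000 = $417,800,000.

Total revenue: $417,800,000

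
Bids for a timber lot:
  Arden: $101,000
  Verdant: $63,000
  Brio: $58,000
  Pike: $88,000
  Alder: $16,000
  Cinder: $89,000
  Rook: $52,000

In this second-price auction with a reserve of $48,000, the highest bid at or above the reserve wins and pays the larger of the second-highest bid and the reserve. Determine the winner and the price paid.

Bids ranked: 101,000 (Arden) > 89,000 (Cinder) > 88,000 (Pike) > 63,000 (Verdant) > 58,000 (Brio) > 52,000 (Rook) > …
Highest eligible bid: Arden at $101,000.
Second-highest bid $89,000 exceeds the reserve $48,000 → payment $89,000.

Arden pays $89,000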